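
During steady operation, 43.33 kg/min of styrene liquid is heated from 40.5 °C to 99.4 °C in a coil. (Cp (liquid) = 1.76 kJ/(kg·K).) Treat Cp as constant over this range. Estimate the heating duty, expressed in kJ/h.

Q = ṁ·Cp·ΔT = 43.33 × 1.76 × (99.4 − 40.5) = 4491.8 kJ/min
Converting: 4491.8 / 60 s = 74.863 kW
Heating duty = 269510 kJ/h

Q = 270000 kJ/h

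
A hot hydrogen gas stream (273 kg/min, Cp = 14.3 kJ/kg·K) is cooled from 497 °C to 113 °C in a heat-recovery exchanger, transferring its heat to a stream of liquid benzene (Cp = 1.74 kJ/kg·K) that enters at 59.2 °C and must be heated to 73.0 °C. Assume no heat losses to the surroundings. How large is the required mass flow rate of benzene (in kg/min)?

ṁ_c = 62400 kg/min

Heat released by hot stream: Q = 273 × 14.3 × (497 − 113) = 1.4991e+06 kJ/min
Energy balance on cold side (adiabatic exchanger): Q = ṁ_c·Cp_c·(T_c,out − T_c,in)
ṁ_c = 1.4991e+06 / [1.74 × (73.0 − 59.2)] = 62431 kg/min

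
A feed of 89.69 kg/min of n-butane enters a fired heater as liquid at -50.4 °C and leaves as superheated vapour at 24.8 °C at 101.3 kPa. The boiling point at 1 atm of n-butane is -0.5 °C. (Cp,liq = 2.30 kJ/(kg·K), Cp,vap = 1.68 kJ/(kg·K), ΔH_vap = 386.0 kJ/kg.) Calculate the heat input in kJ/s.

liquid -50.4→-0.5 °C: 114.77 kJ/kg
vaporisation at -0.5 °C: 386 kJ/kg
vapour -0.5→24.8 °C: 42.504 kJ/kg
Δh = 114.77 + 386 + 42.504 = 543.27 kJ/kg
Q = ṁ·Δh = 89.69 kg/min × 543.27 kJ/kg = 48726 kJ/min
|Q| = 812.1 kW

Q = 812 kJ/s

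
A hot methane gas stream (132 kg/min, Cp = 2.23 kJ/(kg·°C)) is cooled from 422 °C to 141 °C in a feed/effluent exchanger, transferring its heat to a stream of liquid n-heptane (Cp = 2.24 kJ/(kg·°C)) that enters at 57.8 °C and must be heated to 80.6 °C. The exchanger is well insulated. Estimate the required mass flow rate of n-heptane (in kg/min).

Heat released by hot stream: Q = 132 × 2.23 × (422 − 141) = 82715 kJ/min
Energy balance on cold side (adiabatic exchanger): Q = ṁ_c·Cp_c·(T_c,out − T_c,in)
ṁ_c = 82715 / [2.24 × (80.6 − 57.8)] = 1619.6 kg/min

ṁ_c = 1620 kg/min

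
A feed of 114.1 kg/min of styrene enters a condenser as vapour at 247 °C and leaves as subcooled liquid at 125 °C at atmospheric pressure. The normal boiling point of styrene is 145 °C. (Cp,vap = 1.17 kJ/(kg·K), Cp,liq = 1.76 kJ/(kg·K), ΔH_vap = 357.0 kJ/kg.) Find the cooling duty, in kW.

Q_c = 973 kW

vapour 247→145 °C: -119.34 kJ/kg
condensation at 145 °C: -357 kJ/kg
liquid 145→125 °C: -35.2 kJ/kg
Δh = -119.34 + -357 + -35.2 = -511.54 kJ/kg
Q = ṁ·Δh = 114.1 kg/min × -511.54 kJ/kg = -58367 kJ/min
|Q| = 972.78 kW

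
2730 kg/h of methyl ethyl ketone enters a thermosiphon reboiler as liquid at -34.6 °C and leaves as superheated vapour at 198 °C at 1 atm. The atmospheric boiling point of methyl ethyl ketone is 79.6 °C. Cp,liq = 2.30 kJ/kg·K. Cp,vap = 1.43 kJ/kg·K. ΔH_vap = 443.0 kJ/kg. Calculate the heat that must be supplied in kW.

Q = 664 kW

liquid -34.6→79.6 °C: 262.66 kJ/kg
vaporisation at 79.6 °C: 443 kJ/kg
vapour 79.6→198 °C: 169.31 kJ/kg
Δh = 262.66 + 443 + 169.31 = 874.97 kJ/kg
Q = ṁ·Δh = 2730 kg/h × 874.97 kJ/kg = 2.3887e+06 kJ/h
|Q| = 663.52 kW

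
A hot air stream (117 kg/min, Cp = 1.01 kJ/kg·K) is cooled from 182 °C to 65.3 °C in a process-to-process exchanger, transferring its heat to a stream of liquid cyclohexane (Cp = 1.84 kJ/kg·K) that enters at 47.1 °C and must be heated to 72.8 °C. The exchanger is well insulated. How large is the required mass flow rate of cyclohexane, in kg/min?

ṁ_c = 292 kg/min

Heat released by hot stream: Q = 117 × 1.01 × (182 − 65.3) = 13790 kJ/min
Energy balance on cold side (adiabatic exchanger): Q = ṁ_c·Cp_c·(T_c,out − T_c,in)
ṁ_c = 13790 / [1.84 × (72.8 − 47.1)] = 291.63 kg/min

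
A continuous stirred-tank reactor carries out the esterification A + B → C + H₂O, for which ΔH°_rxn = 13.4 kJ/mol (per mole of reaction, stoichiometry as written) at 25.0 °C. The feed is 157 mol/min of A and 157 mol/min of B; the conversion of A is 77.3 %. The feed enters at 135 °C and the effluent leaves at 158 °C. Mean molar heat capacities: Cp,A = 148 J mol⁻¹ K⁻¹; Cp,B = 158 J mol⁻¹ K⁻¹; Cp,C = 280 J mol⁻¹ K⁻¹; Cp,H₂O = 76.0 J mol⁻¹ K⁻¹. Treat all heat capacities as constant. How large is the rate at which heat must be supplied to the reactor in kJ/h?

Q_in = 212000 kJ/h

Extent of reaction ξ = 0.773 × 157 = 121.36 mol/min
Reaction term: ξ·ΔH°_rxn = 121.36 × 13.4 = 1626.2 kJ/min
Sensible, feed 135→25 °C: -5284.6 kJ/min
Outlet flows (mol/min): A 35.639, B 35.639, C 121.36, H₂O 121.36
Sensible, products 25→158 °C: 7196.6 kJ/min
Q = ΔH = 3538.3 kJ/min = 58.971 kW
Heat supplied = 212300 kJ/h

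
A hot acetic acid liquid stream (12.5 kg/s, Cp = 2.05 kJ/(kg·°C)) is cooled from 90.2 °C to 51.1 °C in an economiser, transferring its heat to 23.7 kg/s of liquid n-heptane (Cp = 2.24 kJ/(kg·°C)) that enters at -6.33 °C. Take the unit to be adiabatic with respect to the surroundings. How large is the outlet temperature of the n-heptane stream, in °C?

Heat released by hot stream: Q = 12.5 × 2.05 × (90.2 − 51.1) = 1001.9 kJ/s
Energy balance on cold side (adiabatic exchanger): Q = ṁ_c·Cp_c·(T_c,out − T_c,in)
T_c,out = -6.33 + 1001.9/(23.7 × 2.24) = 12.543 °C

T_c,out = 12.5 °C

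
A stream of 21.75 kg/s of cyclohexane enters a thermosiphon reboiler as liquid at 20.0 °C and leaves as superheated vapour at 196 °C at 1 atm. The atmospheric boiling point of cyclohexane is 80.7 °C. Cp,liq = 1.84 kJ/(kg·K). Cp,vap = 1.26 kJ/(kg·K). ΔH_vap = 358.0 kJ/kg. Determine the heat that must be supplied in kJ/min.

liquid 20.0→80.7 °C: 111.69 kJ/kg
vaporisation at 80.7 °C: 358 kJ/kg
vapour 80.7→196 °C: 145.28 kJ/kg
Δh = 111.69 + 358 + 145.28 = 614.97 kJ/kg
Q = ṁ·Δh = 21.75 kg/s × 614.97 kJ/kg = 13376 kJ/s
|Q| = 13376 kW = 802530 kJ/min

Q = 803000 kJ/min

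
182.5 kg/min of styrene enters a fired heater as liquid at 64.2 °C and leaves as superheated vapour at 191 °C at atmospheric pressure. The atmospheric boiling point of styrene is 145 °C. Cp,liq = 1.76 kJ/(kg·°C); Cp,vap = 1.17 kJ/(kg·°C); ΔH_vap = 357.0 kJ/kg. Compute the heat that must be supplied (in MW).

liquid 64.2→145 °C: 142.21 kJ/kg
vaporisation at 145 °C: 357 kJ/kg
vapour 145→191 °C: 53.82 kJ/kg
Δh = 142.21 + 357 + 53.82 = 553.03 kJ/kg
Q = ṁ·Δh = 182.5 kg/min × 553.03 kJ/kg = 100930 kJ/min
|Q| = 1682.1 kW = 1.6821 MW

Q = 1.68 MW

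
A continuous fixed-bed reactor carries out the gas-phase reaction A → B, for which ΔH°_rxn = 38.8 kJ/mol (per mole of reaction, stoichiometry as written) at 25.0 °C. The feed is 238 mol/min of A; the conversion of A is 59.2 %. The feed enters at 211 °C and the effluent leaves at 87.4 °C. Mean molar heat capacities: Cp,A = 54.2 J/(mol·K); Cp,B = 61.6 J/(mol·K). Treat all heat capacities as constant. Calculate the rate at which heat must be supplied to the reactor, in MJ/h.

Extent of reaction ξ = 0.592 × 238 = 140.9 mol/min
Reaction term: ξ·ΔH°_rxn = 140.9 × 38.8 = 5466.8 kJ/min
Sensible, feed 211→25 °C: -2399.3 kJ/min
Outlet flows (mol/min): A 97.104, B 140.9
Sensible, products 25→87.4 °C: 870 kJ/min
Q = ΔH = 3937.4 kJ/min = 65.624 kW
Heat supplied = 236.25 MJ/h

Q_in = 236 MJ/h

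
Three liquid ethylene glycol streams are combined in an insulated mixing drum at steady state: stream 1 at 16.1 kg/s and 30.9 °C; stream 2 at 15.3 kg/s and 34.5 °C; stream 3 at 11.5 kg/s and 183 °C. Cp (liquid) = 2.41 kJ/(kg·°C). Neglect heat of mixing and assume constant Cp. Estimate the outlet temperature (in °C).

Adiabatic, steady state ⇒ Σ ṁᵢCp,ᵢ(T_out − Tᵢ) = 0
T_out = Σ ṁᵢCp,ᵢTᵢ / Σ ṁᵢCp,ᵢ
      = 7542.9 / 103.39 = 72.957 °C

T_out = 73.0 °C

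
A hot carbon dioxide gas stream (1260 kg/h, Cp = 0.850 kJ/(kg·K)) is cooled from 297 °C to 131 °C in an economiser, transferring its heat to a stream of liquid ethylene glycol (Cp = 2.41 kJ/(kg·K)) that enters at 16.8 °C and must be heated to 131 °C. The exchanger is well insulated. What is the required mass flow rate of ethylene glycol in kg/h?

Heat released by hot stream: Q = 1260 × 0.850 × (297 − 131) = 177790 kJ/h
Energy balance on cold side (adiabatic exchanger): Q = ṁ_c·Cp_c·(T_c,out − T_c,in)
ṁ_c = 177790 / [2.41 × (131 − 16.8)] = 645.97 kg/h

ṁ_c = 646 kg/h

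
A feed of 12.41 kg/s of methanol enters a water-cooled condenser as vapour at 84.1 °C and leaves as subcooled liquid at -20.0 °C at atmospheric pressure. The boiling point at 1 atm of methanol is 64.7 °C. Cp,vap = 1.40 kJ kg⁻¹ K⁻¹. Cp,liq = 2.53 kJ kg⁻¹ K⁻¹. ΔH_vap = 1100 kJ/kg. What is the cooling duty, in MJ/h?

vapour 84.1→64.7 °C: -27.16 kJ/kg
condensation at 64.7 °C: -1100 kJ/kg
liquid 64.7→-20.0 °C: -214.29 kJ/kg
Δh = -27.16 + -1100 + -214.29 = -1341.5 kJ/kg
Q = ṁ·Δh = 12.41 kg/s × -1341.5 kJ/kg = -16647 kJ/s
|Q| = 16647 kW = 59931 MJ/h

Q_c = 59900 MJ/h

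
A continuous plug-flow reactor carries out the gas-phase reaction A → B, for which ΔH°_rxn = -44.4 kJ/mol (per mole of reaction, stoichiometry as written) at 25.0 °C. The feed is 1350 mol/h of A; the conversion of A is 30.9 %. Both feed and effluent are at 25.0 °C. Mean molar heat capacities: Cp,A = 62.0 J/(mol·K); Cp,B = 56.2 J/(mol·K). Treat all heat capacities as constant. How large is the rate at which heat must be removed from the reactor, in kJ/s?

Extent of reaction ξ = 0.309 × 1350 = 417.15 mol/h
Reaction term: ξ·ΔH°_rxn = 417.15 × -44.4 = -18521 kJ/h
Q = ΔH = -18521 kJ/h = -5.1448 kW
Heat removed = 5.1448 kJ/s

Q_out = 5.14 kJ/s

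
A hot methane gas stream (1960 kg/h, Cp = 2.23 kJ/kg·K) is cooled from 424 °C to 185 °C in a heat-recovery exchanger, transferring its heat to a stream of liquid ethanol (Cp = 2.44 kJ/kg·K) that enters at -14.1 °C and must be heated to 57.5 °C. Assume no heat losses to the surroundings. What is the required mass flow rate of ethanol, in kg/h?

ṁ_c = 5980 kg/h

Heat released by hot stream: Q = 1960 × 2.23 × (424 − 185) = 1.0446e+06 kJ/h
Energy balance on cold side (adiabatic exchanger): Q = ṁ_c·Cp_c·(T_c,out − T_c,in)
ṁ_c = 1.0446e+06 / [2.44 × (57.5 − -14.1)] = 5979.4 kg/h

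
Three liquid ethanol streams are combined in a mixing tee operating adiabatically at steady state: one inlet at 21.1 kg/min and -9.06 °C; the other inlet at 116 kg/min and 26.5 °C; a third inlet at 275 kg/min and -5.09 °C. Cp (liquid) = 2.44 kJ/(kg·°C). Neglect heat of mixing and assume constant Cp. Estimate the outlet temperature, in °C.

T_out = 3.60 °C

No heat crosses the boundary, so H_out = H_in.
Σ ṁᵢCp,ᵢTᵢ = 21.1×2.44×-9.06 + 116×2.44×26.5 + 275×2.44×-5.09 = 3618.7
Σ ṁᵢCp,ᵢ = 21.1×2.44 + 116×2.44 + 275×2.44 = 1005.5
T_out = 3618.7 / 1005.5 = 3.5988 °C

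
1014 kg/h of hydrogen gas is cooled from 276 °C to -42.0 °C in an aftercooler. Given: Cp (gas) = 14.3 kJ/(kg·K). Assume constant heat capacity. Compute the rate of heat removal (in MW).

Q = ṁ·Cp·ΔT = 1014 × 14.3 × (-42.0 − 276) = -4.6111e+06 kJ/h
Converting: 4.6111e+06 / 3600 s = 1280.9 kW
Cooling duty = 1.2809 MW

Q_c = 1.28 MW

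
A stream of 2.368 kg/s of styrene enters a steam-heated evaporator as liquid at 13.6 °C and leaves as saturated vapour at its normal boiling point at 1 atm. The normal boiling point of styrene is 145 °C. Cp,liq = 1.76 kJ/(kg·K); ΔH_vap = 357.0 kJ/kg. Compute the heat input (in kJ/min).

liquid 13.6→145 °C: 231.26 kJ/kg
vaporisation at 145 °C: 357 kJ/kg
Δh = 231.26 + 357 = 588.26 kJ/kg
Q = ṁ·Δh = 2.368 kg/s × 588.26 kJ/kg = 1393 kJ/s
|Q| = 1393 kW = 83581 kJ/min

Q = 83600 kJ/min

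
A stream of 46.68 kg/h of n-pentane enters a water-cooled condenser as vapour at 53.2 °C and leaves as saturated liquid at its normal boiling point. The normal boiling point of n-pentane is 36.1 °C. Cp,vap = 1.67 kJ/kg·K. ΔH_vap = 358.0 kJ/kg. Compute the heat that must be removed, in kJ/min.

Q_c = 301 kJ/min

vapour 53.2→36.1 °C: -28.557 kJ/kg
condensation at 36.1 °C: -358 kJ/kg
Δh = -28.557 + -358 = -386.56 kJ/kg
Q = ṁ·Δh = 46.68 kg/h × -386.56 kJ/kg = -18044 kJ/h
|Q| = 5.0124 kW = 300.74 kJ/min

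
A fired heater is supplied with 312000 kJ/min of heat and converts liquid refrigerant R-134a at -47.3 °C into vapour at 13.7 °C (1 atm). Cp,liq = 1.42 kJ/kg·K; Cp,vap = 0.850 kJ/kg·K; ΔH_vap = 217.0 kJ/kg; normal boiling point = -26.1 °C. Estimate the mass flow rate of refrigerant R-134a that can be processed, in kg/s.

ṁ = 18.5 kg/s

Δh = 1.42×(-26.1−-47.3) + 217.0 + 0.850×(13.7−-26.1) = 280.93 kJ/kg
Q = 312000 kJ/min = 5200 kJ/s = 5200 kJ/s
ṁ = Q/Δh = 5200 / 280.93 = 18.51 kg/s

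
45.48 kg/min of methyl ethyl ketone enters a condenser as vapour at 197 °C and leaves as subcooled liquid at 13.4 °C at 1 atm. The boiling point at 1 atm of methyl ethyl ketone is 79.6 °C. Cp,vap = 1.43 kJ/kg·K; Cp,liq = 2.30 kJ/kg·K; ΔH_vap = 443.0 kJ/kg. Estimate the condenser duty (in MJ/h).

Q_c = 2080 MJ/h

vapour 197→79.6 °C: -167.88 kJ/kg
condensation at 79.6 °C: -443 kJ/kg
liquid 79.6→13.4 °C: -152.26 kJ/kg
Δh = -167.88 + -443 + -152.26 = -763.14 kJ/kg
Q = ṁ·Δh = 45.48 kg/min × -763.14 kJ/kg = -34708 kJ/min
|Q| = 578.46 kW = 2082.5 MJ/h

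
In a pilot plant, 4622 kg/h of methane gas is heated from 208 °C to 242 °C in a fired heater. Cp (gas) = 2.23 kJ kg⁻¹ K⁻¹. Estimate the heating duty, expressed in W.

Q = ṁ·Cp·ΔT = 4622 × 2.23 × (242 − 208) = 350440 kJ/h
Converting: 350440 / 3600 s = 97.344 kW
Heating duty = 97344 W

Q = 97300 W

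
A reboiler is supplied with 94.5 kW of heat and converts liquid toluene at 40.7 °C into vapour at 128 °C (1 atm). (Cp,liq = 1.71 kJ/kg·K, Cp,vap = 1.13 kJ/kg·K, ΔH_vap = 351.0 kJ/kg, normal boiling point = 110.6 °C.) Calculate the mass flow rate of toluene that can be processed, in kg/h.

Δh = 1.71×(110.6−40.7) + 351.0 + 1.13×(128−110.6) = 490.19 kJ/kg
Q = 94.5 kW = 94.5 kJ/s = 340200 kJ/h
ṁ = Q/Δh = 340200 / 490.19 = 694.02 kg/h

ṁ = 694 kg/h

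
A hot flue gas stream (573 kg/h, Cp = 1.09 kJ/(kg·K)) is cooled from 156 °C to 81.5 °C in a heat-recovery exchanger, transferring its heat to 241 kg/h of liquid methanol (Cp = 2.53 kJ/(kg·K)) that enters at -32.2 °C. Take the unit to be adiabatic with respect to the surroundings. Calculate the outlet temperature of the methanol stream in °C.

T_c,out = 44.1 °C

Heat released by hot stream: Q = 573 × 1.09 × (156 − 81.5) = 46530 kJ/h
Energy balance on cold side (adiabatic exchanger): Q = ṁ_c·Cp_c·(T_c,out − T_c,in)
T_c,out = -32.2 + 46530/(241 × 2.53) = 44.113 °C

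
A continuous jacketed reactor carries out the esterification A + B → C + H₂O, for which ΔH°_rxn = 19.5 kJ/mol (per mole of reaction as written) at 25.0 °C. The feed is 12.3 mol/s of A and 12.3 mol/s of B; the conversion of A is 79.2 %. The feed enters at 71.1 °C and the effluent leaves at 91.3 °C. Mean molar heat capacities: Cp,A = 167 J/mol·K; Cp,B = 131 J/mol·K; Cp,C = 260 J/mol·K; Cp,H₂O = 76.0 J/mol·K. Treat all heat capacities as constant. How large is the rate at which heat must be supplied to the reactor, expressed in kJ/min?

Q_in = 17300 kJ/min

Extent of reaction ξ = 0.792 × 12.3 = 9.7416 mol/s
Reaction term: ξ·ΔH°_rxn = 9.7416 × 19.5 = 189.96 kJ/s
Sensible, feed 71.1→25 °C: -168.97 kJ/s
Outlet flows (mol/s): A 2.5584, B 2.5584, C 9.7416, H₂O 9.7416
Sensible, products 25→91.3 °C: 267.56 kJ/s
Q = ΔH = 288.55 kJ/s = 288.55 kW
Heat supplied = 17313 kJ/min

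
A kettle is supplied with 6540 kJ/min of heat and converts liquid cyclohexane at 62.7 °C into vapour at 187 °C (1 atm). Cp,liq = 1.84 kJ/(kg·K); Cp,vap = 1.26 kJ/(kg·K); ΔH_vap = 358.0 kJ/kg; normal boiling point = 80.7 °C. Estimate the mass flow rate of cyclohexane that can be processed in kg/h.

Δh = 1.84×(80.7−62.7) + 358.0 + 1.26×(187−80.7) = 525.06 kJ/kg
Q = 6540 kJ/min = 109 kJ/s = 392400 kJ/h
ṁ = Q/Δh = 392400 / 525.06 = 747.35 kg/h

ṁ = 747 kg/h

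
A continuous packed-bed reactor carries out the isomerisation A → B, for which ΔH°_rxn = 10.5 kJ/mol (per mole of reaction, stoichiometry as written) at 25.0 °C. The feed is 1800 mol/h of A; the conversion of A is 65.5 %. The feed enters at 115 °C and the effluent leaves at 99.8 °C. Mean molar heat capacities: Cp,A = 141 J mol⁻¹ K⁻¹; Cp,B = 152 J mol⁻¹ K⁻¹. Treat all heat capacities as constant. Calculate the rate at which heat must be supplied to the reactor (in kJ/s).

Extent of reaction ξ = 0.655 × 1800 = 1179 mol/h
Reaction term: ξ·ΔH°_rxn = 1179 × 10.5 = 12380 kJ/h
Sensible, feed 115→25 °C: -22842 kJ/h
Outlet flows (mol/h): A 621, B 1179
Sensible, products 25→99.8 °C: 19954 kJ/h
Q = ΔH = 9491.8 kJ/h = 2.6366 kW
Heat supplied = 2.6366 kJ/s

Q_in = 2.64 kJ/s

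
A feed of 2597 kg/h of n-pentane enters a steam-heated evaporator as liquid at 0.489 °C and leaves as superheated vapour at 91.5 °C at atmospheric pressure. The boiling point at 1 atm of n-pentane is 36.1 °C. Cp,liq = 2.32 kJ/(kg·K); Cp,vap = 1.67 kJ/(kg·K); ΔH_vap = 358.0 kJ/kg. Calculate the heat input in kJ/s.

liquid 0.489→36.1 °C: 82.618 kJ/kg
vaporisation at 36.1 °C: 358 kJ/kg
vapour 36.1→91.5 °C: 92.518 kJ/kg
Δh = 82.618 + 358 + 92.518 = 533.14 kJ/kg
Q = ṁ·Δh = 2597 kg/h × 533.14 kJ/kg = 1.3846e+06 kJ/h
|Q| = 384.6 kW

Q = 385 kJ/s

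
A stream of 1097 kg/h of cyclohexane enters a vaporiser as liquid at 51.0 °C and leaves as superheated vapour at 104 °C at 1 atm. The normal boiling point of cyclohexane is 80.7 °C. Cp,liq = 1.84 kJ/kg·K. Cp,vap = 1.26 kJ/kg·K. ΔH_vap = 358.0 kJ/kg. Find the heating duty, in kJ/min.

liquid 51.0→80.7 °C: 54.648 kJ/kg
vaporisation at 80.7 °C: 358 kJ/kg
vapour 80.7→104 °C: 29.358 kJ/kg
Δh = 54.648 + 358 + 29.358 = 442.01 kJ/kg
Q = ṁ·Δh = 1097 kg/h × 442.01 kJ/kg = 484880 kJ/h
|Q| = 134.69 kW = 8081.3 kJ/min

Q = 8080 kJ/min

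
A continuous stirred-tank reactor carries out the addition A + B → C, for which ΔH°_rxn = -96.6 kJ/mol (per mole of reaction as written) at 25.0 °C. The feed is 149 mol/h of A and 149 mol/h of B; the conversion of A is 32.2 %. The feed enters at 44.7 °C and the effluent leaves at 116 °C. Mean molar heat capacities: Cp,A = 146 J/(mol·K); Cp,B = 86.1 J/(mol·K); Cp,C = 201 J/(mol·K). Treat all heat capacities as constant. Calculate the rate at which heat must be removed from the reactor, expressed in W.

Q_out = 640 W

Extent of reaction ξ = 0.322 × 149 = 47.978 mol/h
Reaction term: ξ·ΔH°_rxn = 47.978 × -96.6 = -4634.7 kJ/h
Sensible, feed 44.7→25 °C: -681.28 kJ/h
Outlet flows (mol/h): A 101.02, B 101.02, C 47.978
Sensible, products 25→116 °C: 3011.3 kJ/h
Q = ΔH = -2304.7 kJ/h = -0.64019 kW
Heat removed = 640.19 W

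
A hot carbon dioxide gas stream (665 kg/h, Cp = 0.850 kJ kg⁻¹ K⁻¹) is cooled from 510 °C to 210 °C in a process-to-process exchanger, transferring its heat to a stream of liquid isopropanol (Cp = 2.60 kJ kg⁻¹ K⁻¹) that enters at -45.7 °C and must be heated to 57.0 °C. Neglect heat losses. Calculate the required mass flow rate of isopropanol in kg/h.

Heat released by hot stream: Q = 665 × 0.850 × (510 − 210) = 169580 kJ/h
Energy balance on cold side (adiabatic exchanger): Q = ṁ_c·Cp_c·(T_c,out − T_c,in)
ṁ_c = 169580 / [2.60 × (57.0 − -45.7)] = 635.06 kg/h

ṁ_c = 635 kg/h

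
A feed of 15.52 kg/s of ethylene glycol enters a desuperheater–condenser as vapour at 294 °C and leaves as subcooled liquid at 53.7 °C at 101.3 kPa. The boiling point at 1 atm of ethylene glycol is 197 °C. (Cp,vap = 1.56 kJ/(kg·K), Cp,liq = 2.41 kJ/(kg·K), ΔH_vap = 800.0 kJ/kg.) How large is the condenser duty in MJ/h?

Q_c = 72400 MJ/h

vapour 294→197 °C: -151.32 kJ/kg
condensation at 197 °C: -800 kJ/kg
liquid 197→53.7 °C: -345.35 kJ/kg
Δh = -151.32 + -800 + -345.35 = -1296.7 kJ/kg
Q = ṁ·Δh = 15.52 kg/s × -1296.7 kJ/kg = -20124 kJ/s
|Q| = 20124 kW = 72448 MJ/h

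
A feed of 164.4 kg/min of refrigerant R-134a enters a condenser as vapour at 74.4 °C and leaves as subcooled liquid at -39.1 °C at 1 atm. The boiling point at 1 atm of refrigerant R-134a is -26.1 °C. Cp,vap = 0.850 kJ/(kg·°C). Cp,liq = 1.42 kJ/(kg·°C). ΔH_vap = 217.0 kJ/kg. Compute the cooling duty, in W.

Q_c = 879000 W

vapour 74.4→-26.1 °C: -85.425 kJ/kg
condensation at -26.1 °C: -217 kJ/kg
liquid -26.1→-39.1 °C: -18.46 kJ/kg
Δh = -85.425 + -217 + -18.46 = -320.88 kJ/kg
Q = ṁ·Δh = 164.4 kg/min × -320.88 kJ/kg = -52753 kJ/min
|Q| = 879.22 kW = 879220 W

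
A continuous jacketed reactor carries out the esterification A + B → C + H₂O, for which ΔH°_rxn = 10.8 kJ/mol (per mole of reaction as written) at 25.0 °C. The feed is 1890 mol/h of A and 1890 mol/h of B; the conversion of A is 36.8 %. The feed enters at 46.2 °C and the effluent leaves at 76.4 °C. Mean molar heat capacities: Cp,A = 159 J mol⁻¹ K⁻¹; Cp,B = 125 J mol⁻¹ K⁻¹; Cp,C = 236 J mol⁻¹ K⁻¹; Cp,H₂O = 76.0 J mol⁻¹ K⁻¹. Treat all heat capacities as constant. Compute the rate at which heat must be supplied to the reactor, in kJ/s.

Extent of reaction ξ = 0.368 × 1890 = 695.52 mol/h
Reaction term: ξ·ΔH°_rxn = 695.52 × 10.8 = 7511.6 kJ/h
Sensible, feed 46.2→25 °C: -11379 kJ/h
Outlet flows (mol/h): A 1194.5, B 1194.5, C 695.52, H₂O 695.52
Sensible, products 25→76.4 °C: 28590 kJ/h
Q = ΔH = 24723 kJ/h = 6.8674 kW
Heat supplied = 6.8674 kJ/s

Q_in = 6.87 kJ/s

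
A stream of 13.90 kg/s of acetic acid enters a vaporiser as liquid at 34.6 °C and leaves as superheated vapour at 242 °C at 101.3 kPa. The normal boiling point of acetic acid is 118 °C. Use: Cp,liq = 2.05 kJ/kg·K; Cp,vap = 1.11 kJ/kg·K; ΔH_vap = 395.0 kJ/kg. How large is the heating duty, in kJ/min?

Q = 587000 kJ/min

liquid 34.6→118 °C: 170.97 kJ/kg
vaporisation at 118 °C: 395 kJ/kg
vapour 118→242 °C: 137.64 kJ/kg
Δh = 170.97 + 395 + 137.64 = 703.61 kJ/kg
Q = ṁ·Δh = 13.90 kg/s × 703.61 kJ/kg = 9780.2 kJ/s
|Q| = 9780.2 kW = 586810 kJ/min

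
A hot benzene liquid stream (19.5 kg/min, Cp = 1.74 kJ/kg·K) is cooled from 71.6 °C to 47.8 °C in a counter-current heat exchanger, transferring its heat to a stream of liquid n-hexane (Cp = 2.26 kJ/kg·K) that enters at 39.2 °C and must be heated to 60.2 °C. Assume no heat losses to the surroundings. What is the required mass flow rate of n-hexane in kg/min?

ṁ_c = 17.0 kg/min

Heat released by hot stream: Q = 19.5 × 1.74 × (71.6 − 47.8) = 807.53 kJ/min
Energy balance on cold side (adiabatic exchanger): Q = ṁ_c·Cp_c·(T_c,out − T_c,in)
ṁ_c = 807.53 / [2.26 × (60.2 − 39.2)] = 17.015 kg/min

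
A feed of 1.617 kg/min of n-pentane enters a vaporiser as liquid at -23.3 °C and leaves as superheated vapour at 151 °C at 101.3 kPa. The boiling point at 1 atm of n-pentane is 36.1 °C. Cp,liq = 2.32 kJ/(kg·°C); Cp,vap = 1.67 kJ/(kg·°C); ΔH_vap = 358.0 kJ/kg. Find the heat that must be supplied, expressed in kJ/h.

liquid -23.3→36.1 °C: 137.81 kJ/kg
vaporisation at 36.1 °C: 358 kJ/kg
vapour 36.1→151 °C: 191.88 kJ/kg
Δh = 137.81 + 358 + 191.88 = 687.69 kJ/kg
Q = ṁ·Δh = 1.617 kg/min × 687.69 kJ/kg = 1112 kJ/min
|Q| = 18.533 kW = 66720 kJ/h

Q = 66700 kJ/h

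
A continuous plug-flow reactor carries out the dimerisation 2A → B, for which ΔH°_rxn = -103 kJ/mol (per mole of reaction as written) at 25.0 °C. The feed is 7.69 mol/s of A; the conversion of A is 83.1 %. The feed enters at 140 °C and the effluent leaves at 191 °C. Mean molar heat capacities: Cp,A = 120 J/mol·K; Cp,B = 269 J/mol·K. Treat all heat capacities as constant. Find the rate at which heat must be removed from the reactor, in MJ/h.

Extent of reaction ξ = 0.831 × 7.69 / 2 = 3.1952 mol/s
Reaction term: ξ·ΔH°_rxn = 3.1952 × -103 = -329.11 kJ/s
Sensible, feed 140→25 °C: -106.12 kJ/s
Outlet flows (mol/s): A 1.2996, B 3.1952
Sensible, products 25→191 °C: 168.57 kJ/s
Q = ΔH = -266.66 kJ/s = -266.66 kW
Heat removed = 959.98 MJ/h

Q_out = 960 MJ/h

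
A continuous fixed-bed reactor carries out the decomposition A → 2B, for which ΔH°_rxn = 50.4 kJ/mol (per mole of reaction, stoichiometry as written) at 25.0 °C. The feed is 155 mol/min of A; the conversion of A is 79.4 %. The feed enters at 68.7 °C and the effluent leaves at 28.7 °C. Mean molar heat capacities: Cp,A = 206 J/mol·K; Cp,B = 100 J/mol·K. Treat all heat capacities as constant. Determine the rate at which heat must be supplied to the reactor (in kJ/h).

Q_in = 295000 kJ/h

Extent of reaction ξ = 0.794 × 155 = 123.07 mol/min
Reaction term: ξ·ΔH°_rxn = 123.07 × 50.4 = 6202.7 kJ/min
Sensible, feed 68.7→25 °C: -1395.3 kJ/min
Outlet flows (mol/min): A 31.93, B 246.14
Sensible, products 25→28.7 °C: 115.41 kJ/min
Q = ΔH = 4922.8 kJ/min = 82.047 kW
Heat supplied = 295370 kJ/h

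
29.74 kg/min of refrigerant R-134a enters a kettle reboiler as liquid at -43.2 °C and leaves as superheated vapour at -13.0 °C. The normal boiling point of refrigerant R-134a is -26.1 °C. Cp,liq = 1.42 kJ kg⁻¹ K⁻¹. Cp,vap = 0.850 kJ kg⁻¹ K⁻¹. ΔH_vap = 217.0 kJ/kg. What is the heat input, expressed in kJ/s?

liquid -43.2→-26.1 °C: 24.282 kJ/kg
vaporisation at -26.1 °C: 217 kJ/kg
vapour -26.1→-13.0 °C: 11.135 kJ/kg
Δh = 24.282 + 217 + 11.135 = 252.42 kJ/kg
Q = ṁ·Δh = 29.74 kg/min × 252.42 kJ/kg = 7506.9 kJ/min
|Q| = 125.11 kW

Q = 125 kJ/s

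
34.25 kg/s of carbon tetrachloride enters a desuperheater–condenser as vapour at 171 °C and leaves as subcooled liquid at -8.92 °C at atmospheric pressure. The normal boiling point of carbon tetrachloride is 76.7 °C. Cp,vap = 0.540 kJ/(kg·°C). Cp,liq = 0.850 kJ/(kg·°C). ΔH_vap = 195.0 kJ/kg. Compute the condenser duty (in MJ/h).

vapour 171→76.7 °C: -50.922 kJ/kg
condensation at 76.7 °C: -195 kJ/kg
liquid 76.7→-8.92 °C: -72.777 kJ/kg
Δh = -50.922 + -195 + -72.777 = -318.7 kJ/kg
Q = ṁ·Δh = 34.25 kg/s × -318.7 kJ/kg = -10915 kJ/s
|Q| = 10915 kW = 39296 MJ/h

Q_c = 39300 MJ/h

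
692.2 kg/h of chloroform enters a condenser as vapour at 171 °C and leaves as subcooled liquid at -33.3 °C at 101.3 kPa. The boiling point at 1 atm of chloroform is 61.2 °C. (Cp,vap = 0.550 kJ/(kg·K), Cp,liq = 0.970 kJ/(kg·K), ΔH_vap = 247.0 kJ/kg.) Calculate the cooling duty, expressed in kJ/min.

Q_c = 4600 kJ/min

vapour 171→61.2 °C: -60.39 kJ/kg
condensation at 61.2 °C: -247 kJ/kg
liquid 61.2→-33.3 °C: -91.665 kJ/kg
Δh = -60.39 + -247 + -91.665 = -399.06 kJ/kg
Q = ṁ·Δh = 692.2 kg/h × -399.06 kJ/kg = -276230 kJ/h
|Q| = 76.729 kW = 4603.8 kJ/min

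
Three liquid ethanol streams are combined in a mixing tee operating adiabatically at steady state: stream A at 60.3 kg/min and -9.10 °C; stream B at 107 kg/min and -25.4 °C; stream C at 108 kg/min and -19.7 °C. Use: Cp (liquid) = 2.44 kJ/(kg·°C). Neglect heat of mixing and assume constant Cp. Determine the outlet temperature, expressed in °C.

T_out = -19.6 °C

Adiabatic, steady state ⇒ Σ ṁᵢCp,ᵢ(T_out − Tᵢ) = 0
Σ ṁᵢCp,ᵢTᵢ = 60.3×2.44×-9.10 + 107×2.44×-25.4 + 108×2.44×-19.7 = -13162
Σ ṁᵢCp,ᵢ = 60.3×2.44 + 107×2.44 + 108×2.44 = 671.73
T_out = -13162 / 671.73 = -19.594 °C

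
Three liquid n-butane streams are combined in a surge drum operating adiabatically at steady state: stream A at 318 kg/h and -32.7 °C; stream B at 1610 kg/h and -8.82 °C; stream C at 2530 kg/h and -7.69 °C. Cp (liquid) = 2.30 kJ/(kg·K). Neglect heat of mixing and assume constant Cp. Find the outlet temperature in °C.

No heat crosses the boundary, so H_out = H_in.
T_out = Σ ṁᵢCp,ᵢTᵢ / Σ ṁᵢCp,ᵢ
      = -101330 / 10253 = -9.8821 °C

T_out = -9.88 °C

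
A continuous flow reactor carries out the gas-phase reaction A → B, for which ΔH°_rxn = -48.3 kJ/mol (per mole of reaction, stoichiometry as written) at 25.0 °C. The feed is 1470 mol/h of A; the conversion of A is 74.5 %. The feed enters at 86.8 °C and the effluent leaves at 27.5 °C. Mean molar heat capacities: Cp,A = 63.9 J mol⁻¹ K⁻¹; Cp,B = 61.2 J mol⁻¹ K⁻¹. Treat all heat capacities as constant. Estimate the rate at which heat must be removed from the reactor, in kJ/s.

Extent of reaction ξ = 0.745 × 1470 = 1095.2 mol/h
Reaction term: ξ·ΔH°_rxn = 1095.2 × -48.3 = -52896 kJ/h
Sensible, feed 86.8→25 °C: -5805.1 kJ/h
Outlet flows (mol/h): A 374.85, B 1095.2
Sensible, products 25→27.5 °C: 227.44 kJ/h
Q = ΔH = -58473 kJ/h = -16.243 kW
Heat removed = 16.243 kJ/s

Q_out = 16.2 kJ/s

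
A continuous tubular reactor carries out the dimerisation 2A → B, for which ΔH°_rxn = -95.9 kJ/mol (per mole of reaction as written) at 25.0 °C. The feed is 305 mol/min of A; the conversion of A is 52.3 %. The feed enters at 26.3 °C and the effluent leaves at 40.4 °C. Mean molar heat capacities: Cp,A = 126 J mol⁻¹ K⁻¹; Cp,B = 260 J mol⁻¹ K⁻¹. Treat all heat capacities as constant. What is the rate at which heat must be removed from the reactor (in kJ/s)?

Q_out = 118 kJ/s

Extent of reaction ξ = 0.523 × 305 / 2 = 79.758 mol/min
Reaction term: ξ·ΔH°_rxn = 79.758 × -95.9 = -7648.7 kJ/min
Sensible, feed 26.3→25 °C: -49.959 kJ/min
Outlet flows (mol/min): A 145.48, B 79.758
Sensible, products 25→40.4 °C: 601.65 kJ/min
Q = ΔH = -7097.1 kJ/min = -118.28 kW
Heat removed = 118.28 kJ/s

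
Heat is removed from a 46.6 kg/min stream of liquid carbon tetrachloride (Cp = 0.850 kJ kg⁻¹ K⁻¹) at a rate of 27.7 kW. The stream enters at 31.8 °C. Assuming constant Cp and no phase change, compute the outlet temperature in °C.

Q = 27.7 kW = 1662 kJ/min
ΔT = Q/(ṁ·Cp) = 1662/(46.6×0.850) = 41.959 K
T_out = 31.8 − 41.959 = -10.159 °C

T_out = -10.2 °C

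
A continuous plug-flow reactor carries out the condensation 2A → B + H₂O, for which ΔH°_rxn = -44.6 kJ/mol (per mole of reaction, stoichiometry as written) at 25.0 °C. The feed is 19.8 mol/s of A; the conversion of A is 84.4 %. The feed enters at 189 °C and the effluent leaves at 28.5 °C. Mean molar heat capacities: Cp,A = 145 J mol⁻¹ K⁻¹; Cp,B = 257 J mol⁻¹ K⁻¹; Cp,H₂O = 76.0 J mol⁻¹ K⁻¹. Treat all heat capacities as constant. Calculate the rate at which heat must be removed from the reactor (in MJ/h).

Q_out = 3000 MJ/h

Extent of reaction ξ = 0.844 × 19.8 / 2 = 8.3556 mol/s
Reaction term: ξ·ΔH°_rxn = 8.3556 × -44.6 = -372.66 kJ/s
Sensible, feed 189→25 °C: -470.84 kJ/s
Outlet flows (mol/s): A 3.0888, B 8.3556, H₂O 8.3556
Sensible, products 25→28.5 °C: 11.306 kJ/s
Q = ΔH = -832.2 kJ/s = -832.2 kW
Heat removed = 2995.9 MJ/h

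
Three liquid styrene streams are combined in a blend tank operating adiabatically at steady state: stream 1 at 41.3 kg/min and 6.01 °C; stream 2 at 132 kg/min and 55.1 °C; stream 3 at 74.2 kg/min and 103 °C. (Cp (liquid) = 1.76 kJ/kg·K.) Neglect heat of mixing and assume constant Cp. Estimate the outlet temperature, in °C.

T_out = 61.3 °C

No heat crosses the boundary, so H_out = H_in.
T_out = Σ ṁᵢCp,ᵢTᵢ / Σ ṁᵢCp,ᵢ
      = 26689 / 435.6 = 61.269 °C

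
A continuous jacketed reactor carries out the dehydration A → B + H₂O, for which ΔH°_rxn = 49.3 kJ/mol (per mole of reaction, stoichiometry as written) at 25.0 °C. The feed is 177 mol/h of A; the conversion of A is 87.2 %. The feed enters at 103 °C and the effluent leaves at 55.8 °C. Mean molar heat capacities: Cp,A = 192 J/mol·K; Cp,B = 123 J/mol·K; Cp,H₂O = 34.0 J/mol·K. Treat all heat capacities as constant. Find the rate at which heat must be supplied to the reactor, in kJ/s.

Extent of reaction ξ = 0.872 × 177 = 154.34 mol/h
Reaction term: ξ·ΔH°_rxn = 154.34 × 49.3 = 7609.2 kJ/h
Sensible, feed 103→25 °C: -2650.8 kJ/h
Outlet flows (mol/h): A 22.656, B 154.34, H₂O 154.34
Sensible, products 25→55.8 °C: 880.32 kJ/h
Q = ΔH = 5838.7 kJ/h = 1.6219 kW
Heat supplied = 1.6219 kJ/s

Q_in = 1.62 kJ/s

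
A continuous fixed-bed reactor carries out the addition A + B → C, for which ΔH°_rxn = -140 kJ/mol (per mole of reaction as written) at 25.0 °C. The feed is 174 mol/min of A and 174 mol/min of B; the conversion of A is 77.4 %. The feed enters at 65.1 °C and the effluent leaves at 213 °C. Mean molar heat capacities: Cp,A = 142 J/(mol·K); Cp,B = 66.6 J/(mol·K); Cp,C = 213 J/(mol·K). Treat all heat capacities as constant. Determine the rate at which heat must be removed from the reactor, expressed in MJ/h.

Extent of reaction ξ = 0.774 × 174 = 134.68 mol/min
Reaction term: ξ·ΔH°_rxn = 134.68 × -140 = -18855 kJ/min
Sensible, feed 65.1→25 °C: -1455.5 kJ/min
Outlet flows (mol/min): A 39.324, B 39.324, C 134.68
Sensible, products 25→213 °C: 6935.1 kJ/min
Q = ΔH = -13375 kJ/min = -222.92 kW
Heat removed = 802.5 MJ/h

Q_out = 802 MJ/h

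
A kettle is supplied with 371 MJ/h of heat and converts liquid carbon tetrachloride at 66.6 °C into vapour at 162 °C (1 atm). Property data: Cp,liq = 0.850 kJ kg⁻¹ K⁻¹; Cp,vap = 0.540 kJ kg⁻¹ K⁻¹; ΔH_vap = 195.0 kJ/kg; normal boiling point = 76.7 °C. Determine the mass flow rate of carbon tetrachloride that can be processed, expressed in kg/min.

ṁ = 24.8 kg/min

Δh = 0.850×(76.7−66.6) + 195.0 + 0.540×(162−76.7) = 249.65 kJ/kg
Q = 371 MJ/h = 103.06 kJ/s = 6183.3 kJ/min
ṁ = Q/Δh = 6183.3 / 249.65 = 24.768 kg/min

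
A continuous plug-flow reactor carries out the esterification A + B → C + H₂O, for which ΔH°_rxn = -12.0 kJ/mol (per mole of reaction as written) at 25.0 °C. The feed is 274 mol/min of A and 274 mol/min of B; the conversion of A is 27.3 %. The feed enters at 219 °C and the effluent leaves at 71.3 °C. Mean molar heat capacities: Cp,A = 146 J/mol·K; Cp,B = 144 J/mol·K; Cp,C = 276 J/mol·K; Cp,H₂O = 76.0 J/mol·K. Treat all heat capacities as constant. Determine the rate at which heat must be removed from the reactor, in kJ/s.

Q_out = 207 kJ/s

Extent of reaction ξ = 0.273 × 274 = 74.802 mol/min
Reaction term: ξ·ΔH°_rxn = 74.802 × -12.0 = -897.62 kJ/min
Sensible, feed 219→25 °C: -15415 kJ/min
Outlet flows (mol/min): A 199.2, B 199.2, C 74.802, H₂O 74.802
Sensible, products 25→71.3 °C: 3893.7 kJ/min
Q = ΔH = -12419 kJ/min = -206.99 kW
Heat removed = 206.99 kJ/s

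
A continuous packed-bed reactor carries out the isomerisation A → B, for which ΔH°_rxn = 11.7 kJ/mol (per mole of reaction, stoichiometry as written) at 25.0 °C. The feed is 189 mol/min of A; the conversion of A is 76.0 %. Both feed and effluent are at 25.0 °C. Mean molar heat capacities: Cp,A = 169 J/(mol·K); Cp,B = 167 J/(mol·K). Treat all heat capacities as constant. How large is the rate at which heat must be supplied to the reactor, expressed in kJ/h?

Extent of reaction ξ = 0.760 × 189 = 143.64 mol/min
Reaction term: ξ·ΔH°_rxn = 143.64 × 11.7 = 1680.6 kJ/min
Q = ΔH = 1680.6 kJ/min = 28.01 kW
Heat supplied = 100840 kJ/h

Q_in = 101000 kJ/h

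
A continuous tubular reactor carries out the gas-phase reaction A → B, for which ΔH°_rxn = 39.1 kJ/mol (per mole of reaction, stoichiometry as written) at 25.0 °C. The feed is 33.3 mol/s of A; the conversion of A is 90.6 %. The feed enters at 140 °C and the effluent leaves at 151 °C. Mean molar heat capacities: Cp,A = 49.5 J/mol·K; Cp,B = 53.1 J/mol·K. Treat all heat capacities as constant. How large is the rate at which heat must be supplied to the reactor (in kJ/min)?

Extent of reaction ξ = 0.906 × 33.3 = 30.17 mol/s
Reaction term: ξ·ΔH°_rxn = 30.17 × 39.1 = 1179.6 kJ/s
Sensible, feed 140→25 °C: -189.56 kJ/s
Outlet flows (mol/s): A 3.1302, B 30.17
Sensible, products 25→151 °C: 221.38 kJ/s
Q = ΔH = 1211.5 kJ/s = 1211.5 kW
Heat supplied = 72687 kJ/min

Q_in = 72700 kJ/min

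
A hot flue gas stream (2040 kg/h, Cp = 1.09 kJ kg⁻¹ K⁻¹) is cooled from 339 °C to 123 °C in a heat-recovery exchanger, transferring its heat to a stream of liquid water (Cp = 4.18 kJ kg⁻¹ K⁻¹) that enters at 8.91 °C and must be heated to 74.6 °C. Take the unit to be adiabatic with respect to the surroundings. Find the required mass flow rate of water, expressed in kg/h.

Heat released by hot stream: Q = 2040 × 1.09 × (339 − 123) = 480300 kJ/h
Energy balance on cold side (adiabatic exchanger): Q = ṁ_c·Cp_c·(T_c,out − T_c,in)
ṁ_c = 480300 / [4.18 × (74.6 − 8.91)] = 1749.2 kg/h

ṁ_c = 1750 kg/h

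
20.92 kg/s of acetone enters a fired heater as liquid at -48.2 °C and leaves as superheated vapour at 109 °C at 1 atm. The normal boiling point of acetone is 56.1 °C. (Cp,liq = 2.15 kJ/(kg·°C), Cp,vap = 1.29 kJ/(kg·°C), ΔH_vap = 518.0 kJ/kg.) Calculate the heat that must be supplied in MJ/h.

Q = 61000 MJ/h

liquid -48.2→56.1 °C: 224.25 kJ/kg
vaporisation at 56.1 °C: 518 kJ/kg
vapour 56.1→109 °C: 68.241 kJ/kg
Δh = 224.25 + 518 + 68.241 = 810.49 kJ/kg
Q = ṁ·Δh = 20.92 kg/s × 810.49 kJ/kg = 16955 kJ/s
|Q| = 16955 kW = 61039 MJ/h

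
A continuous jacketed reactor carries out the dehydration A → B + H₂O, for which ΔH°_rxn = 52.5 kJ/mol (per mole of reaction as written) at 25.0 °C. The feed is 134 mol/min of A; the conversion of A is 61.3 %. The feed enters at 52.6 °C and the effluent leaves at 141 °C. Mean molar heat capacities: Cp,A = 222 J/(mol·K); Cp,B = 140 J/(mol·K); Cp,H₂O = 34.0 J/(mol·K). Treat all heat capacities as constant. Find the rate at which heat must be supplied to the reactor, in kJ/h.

Q_in = 389000 kJ/h

Extent of reaction ξ = 0.613 × 134 = 82.142 mol/min
Reaction term: ξ·ΔH°_rxn = 82.142 × 52.5 = 4312.5 kJ/min
Sensible, feed 52.6→25 °C: -821.04 kJ/min
Outlet flows (mol/min): A 51.858, B 82.142, H₂O 82.142
Sensible, products 25→141 °C: 2993.4 kJ/min
Q = ΔH = 6484.8 kJ/min = 108.08 kW
Heat supplied = 389090 kJ/h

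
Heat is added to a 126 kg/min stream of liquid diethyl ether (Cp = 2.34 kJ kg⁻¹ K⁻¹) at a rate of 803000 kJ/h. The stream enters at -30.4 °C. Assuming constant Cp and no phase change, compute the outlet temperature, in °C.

T_out = 15.0 °C

Q = 803000 kJ/h = 13383 kJ/min
ΔT = Q/(ṁ·Cp) = 13383/(126×2.34) = 45.392 K
T_out = -30.4 + 45.392 = 14.992 °C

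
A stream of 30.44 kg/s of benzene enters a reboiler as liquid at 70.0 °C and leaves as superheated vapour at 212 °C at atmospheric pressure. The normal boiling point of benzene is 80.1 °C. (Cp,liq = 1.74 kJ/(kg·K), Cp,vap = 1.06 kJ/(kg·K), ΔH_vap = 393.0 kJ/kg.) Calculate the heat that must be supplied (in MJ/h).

Q = 60300 MJ/h

liquid 70.0→80.1 °C: 17.574 kJ/kg
vaporisation at 80.1 °C: 393 kJ/kg
vapour 80.1→212 °C: 139.81 kJ/kg
Δh = 17.574 + 393 + 139.81 = 550.39 kJ/kg
Q = ṁ·Δh = 30.44 kg/s × 550.39 kJ/kg = 16754 kJ/s
|Q| = 16754 kW = 60314 MJ/h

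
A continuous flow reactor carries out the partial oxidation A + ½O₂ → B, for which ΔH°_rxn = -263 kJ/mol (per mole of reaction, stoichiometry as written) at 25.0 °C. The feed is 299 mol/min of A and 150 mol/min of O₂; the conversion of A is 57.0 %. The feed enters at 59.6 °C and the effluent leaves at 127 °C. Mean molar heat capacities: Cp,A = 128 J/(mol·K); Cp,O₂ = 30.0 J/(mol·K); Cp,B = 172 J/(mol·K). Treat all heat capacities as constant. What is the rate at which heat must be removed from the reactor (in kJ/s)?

Q_out = 691 kJ/s

Extent of reaction ξ = 0.570 × 299 = 170.43 mol/min
Reaction term: ξ·ΔH°_rxn = 170.43 × -263 = -44823 kJ/min
Sensible, feed 59.6→25 °C: -1479.9 kJ/min
Outlet flows (mol/min): A 128.57, O₂ 64.785, B 170.43
Sensible, products 25→127 °C: 4866.9 kJ/min
Q = ΔH = -41436 kJ/min = -690.6 kW
Heat removed = 690.6 kJ/s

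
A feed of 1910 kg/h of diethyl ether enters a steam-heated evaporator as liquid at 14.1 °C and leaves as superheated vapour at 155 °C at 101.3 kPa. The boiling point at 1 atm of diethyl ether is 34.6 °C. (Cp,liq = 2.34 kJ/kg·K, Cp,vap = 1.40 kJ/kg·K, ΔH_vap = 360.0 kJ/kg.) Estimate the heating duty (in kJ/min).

Q = 18400 kJ/min

liquid 14.1→34.6 °C: 47.97 kJ/kg
vaporisation at 34.6 °C: 360 kJ/kg
vapour 34.6→155 °C: 168.56 kJ/kg
Δh = 47.97 + 360 + 168.56 = 576.53 kJ/kg
Q = ṁ·Δh = 1910 kg/h × 576.53 kJ/kg = 1.1012e+06 kJ/h
|Q| = 305.88 kW = 18353 kJ/min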